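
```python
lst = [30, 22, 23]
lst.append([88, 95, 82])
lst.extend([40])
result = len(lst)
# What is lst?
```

After line 1: lst = [30, 22, 23]
After line 2 (append adds [88, 95, 82] as single element): lst = [30, 22, 23, [88, 95, 82]]
After line 3 (extend unpacks [40], adds 40): lst = [30, 22, 23, [88, 95, 82], 40]
After line 4: result = len(lst) = 5

[30, 22, 23, [88, 95, 82], 40]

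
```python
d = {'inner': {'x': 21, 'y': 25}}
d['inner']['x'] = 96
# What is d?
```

After line 1: d = {'inner': {'x': 21, 'y': 25}}
After line 2 (inner x overwritten): d = {'inner': {'x': 96, 'y': 25}}

{'inner': {'x': 96, 'y': 25}}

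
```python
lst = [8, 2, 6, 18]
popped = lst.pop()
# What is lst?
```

[8, 2, 6]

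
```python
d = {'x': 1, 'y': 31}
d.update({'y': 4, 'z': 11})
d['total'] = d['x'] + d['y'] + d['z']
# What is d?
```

After line 1: d = {'x': 1, 'y': 31}
After line 2 (y overwritten, z added): d = {'x': 1, 'y': 4, 'z': 11}
After line 3 (total = 1 + 4 + 11 = 16): d = {'x': 1, 'y': 4, 'z': 11, 'total': 16}

{'x': 1, 'y': 4, 'z': 11, 'total': 16}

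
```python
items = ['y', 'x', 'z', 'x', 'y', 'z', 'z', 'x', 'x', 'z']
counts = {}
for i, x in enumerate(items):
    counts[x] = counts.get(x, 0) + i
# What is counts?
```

Initial: counts = {}, items = ['y', 'x', 'z', 'x', 'y', 'z', 'z', 'x', 'x', 'z']
i=0, x='y': counts = {'y': 0}
i=1, x='x': counts = {'y': 0, 'x': 1}
i=2, x='z': counts = {'y': 0, 'x': 1, 'z': 2}
i=3, x='x': counts = {'y': 0, 'x': 4, 'z': 2}
i=4, x='y': counts = {'y': 4, 'x': 4, 'z': 2}
i=5, x='z': counts = {'y': 4, 'x': 4, 'z': 7}
i=6, x='z': counts = {'y': 4, 'x': 4, 'z': 13}
i=7, x='x': counts = {'y': 4, 'x': 11, 'z': 13}
i=8, x='x': counts = {'y': 4, 'x': 19, 'z': 13}
i=9, x='z': counts = {'y': 4, 'x': 19, 'z': 22}

{'y': 4, 'x': 19, 'z': 22}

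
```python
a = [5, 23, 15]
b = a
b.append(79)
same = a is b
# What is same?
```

After line 1: a = [5, 23, 15]
After line 2 (b = a is an alias, same object): a = [5, 23, 15], b = [5, 23, 15]
After line 3 (b.append mutates the shared list): a = [5, 23, 15, 79], b = [5, 23, 15, 79]
After line 4 (same = a is b; same object -> True): same = True

True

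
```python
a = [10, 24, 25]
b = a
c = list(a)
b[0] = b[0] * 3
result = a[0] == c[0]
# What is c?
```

After line 1: a = [10, 24, 25]
After line 2 (b = a, alias): a = [10, 24, 25], b = [10, 24, 25]
After line 3 (c = list(a) is a copy, new object): c = [10, 24, 25]
After line 4 (b[0] = 10 * 3 = 30; mutates shared a/b): a = b = [30, 24, 25], c = [10, 24, 25]
After line 5 (a[0] = 30, c[0] = 10; result = False)

[10, 24, 25]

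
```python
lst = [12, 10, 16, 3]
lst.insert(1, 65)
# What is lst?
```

[12, 65, 10, 16, 3]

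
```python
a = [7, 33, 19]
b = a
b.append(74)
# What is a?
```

After line 1: a = [7, 33, 19]
After line 2 (b = a is an alias, same object): a = [7, 33, 19], b = [7, 33, 19]
After line 3 (b.append mutates the shared list): a = [7, 33, 19, 74], b = [7, 33, 19, 74]

[7, 33, 19, 74]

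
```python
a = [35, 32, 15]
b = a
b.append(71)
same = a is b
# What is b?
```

After line 1: a = [35, 32, 15]
After line 2 (b = a is an alias, same object): a = [35, 32, 15], b = [35, 32, 15]
After line 3 (b.append mutates the shared list): a = [35, 32, 15, 71], b = [35, 32, 15, 71]
After line 4 (same = a is b; same object -> True): same = True

[35, 32, 15, 71]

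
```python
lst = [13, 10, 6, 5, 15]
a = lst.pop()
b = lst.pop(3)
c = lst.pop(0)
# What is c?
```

After line 1: lst = [13, 10, 6, 5, 15]
After line 2 (pop() -> a = 15): lst = [13, 10, 6, 5]
After line 3 (pop(3) -> b = 5): lst = [13, 10, 6]
After line 4 (pop(0) -> c = 13): lst = [10, 6]

13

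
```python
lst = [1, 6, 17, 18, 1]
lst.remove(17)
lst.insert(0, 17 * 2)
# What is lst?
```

After line 1: lst = [1, 6, 17, 18, 1]
After line 2 (remove first 17): lst = [1, 6, 18, 1]
After line 3 (insert 34 at index 0): lst = [34, 1, 6, 18, 1]

[34, 1, 6, 18, 1]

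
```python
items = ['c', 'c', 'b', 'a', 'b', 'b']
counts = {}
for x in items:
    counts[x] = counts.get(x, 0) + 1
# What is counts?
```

Initial: counts = {}, items = ['c', 'c', 'b', 'a', 'b', 'b']
See 'c': counts = {'c': 1}
See 'c': counts = {'c': 2}
See 'b': counts = {'c': 2, 'b': 1}
See 'a': counts = {'c': 2, 'b': 1, 'a': 1}
See 'b': counts = {'c': 2, 'b': 2, 'a': 1}
See 'b': counts = {'c': 2, 'b': 3, 'a': 1}

{'c': 2, 'b': 3, 'a': 1}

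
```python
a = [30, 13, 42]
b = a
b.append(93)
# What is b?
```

After line 1: a = [30, 13, 42]
After line 2 (b = a is an alias, same object): a = [30, 13, 42], b = [30, 13, 42]
After line 3 (b.append mutates the shared list): a = [30, 13, 42, 93], b = [30, 13, 42, 93]

[30, 13, 42, 93]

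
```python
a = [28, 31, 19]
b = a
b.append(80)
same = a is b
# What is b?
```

After line 1: a = [28, 31, 19]
After line 2 (b = a is an alias, same object): a = [28, 31, 19], b = [28, 31, 19]
After line 3 (b.append mutates the shared list): a = [28, 31, 19, 80], b = [28, 31, 19, 80]
After line 4 (same = a is b; same object -> True): same = True

[28, 31, 19, 80]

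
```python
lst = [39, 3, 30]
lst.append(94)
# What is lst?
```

[39, 3, 30, 94]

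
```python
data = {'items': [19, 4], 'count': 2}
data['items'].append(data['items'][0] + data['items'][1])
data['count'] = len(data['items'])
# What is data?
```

After line 1: data = {'items': [19, 4], 'count': 2}
After line 2 (append 19 + 4 = 23): data = {'items': [19, 4, 23], 'count': 2}
After line 3 (count = len(items) = 3): data = {'items': [19, 4, 23], 'count': 3}

{'items': [19, 4, 23], 'count': 3}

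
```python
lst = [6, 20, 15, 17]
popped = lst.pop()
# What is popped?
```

17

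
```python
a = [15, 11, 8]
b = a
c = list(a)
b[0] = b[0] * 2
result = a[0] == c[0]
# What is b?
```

After line 1: a = [15, 11, 8]
After line 2 (b = a, alias): a = [15, 11, 8], b = [15, 11, 8]
After line 3 (c = list(a) is a copy, new object): c = [15, 11, 8]
After line 4 (b[0] = 15 * 2 = 30; mutates shared a/b): a = b = [30, 11, 8], c = [15, 11, 8]
After line 5 (a[0] = 30, c[0] = 15; result = False)

[30, 11, 8]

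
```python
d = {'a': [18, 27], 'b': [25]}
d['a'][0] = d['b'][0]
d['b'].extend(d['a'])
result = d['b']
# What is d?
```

After line 1: d = {'a': [18, 27], 'b': [25]}
After line 2 (a[0] = b[0] = 25): d = {'a': [25, 27], 'b': [25]}
After line 3 (b.extend(a) appends [25, 27]): d = {'a': [25, 27], 'b': [25, 25, 27]}
After line 4: result = d['b'] = [25, 25, 27]

{'a': [25, 27], 'b': [25, 25, 27]}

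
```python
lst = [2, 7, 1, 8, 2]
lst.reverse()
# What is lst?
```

[2, 8, 1, 7, 2]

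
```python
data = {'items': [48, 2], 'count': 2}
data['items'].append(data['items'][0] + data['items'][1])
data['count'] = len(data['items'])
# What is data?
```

After line 1: data = {'items': [48, 2], 'count': 2}
After line 2 (append 48 + 2 = 50): data = {'items': [48, 2, 50], 'count': 2}
After line 3 (count = len(items) = 3): data = {'items': [48, 2, 50], 'count': 3}

{'items': [48, 2, 50], 'count': 3}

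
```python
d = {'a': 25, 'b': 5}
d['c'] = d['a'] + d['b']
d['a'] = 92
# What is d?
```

After line 1: d = {'a': 25, 'b': 5}
After line 2 (d['c'] = 25 + 5): d = {'a': 25, 'b': 5, 'c': 30}
After line 3: d = {'a': 92, 'b': 5, 'c': 30}

{'a': 92, 'b': 5, 'c': 30}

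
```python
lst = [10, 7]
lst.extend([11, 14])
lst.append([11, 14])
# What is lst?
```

After line 1: lst = [10, 7]
After line 2 (extend unpacks [11, 14]): lst = [10, 7, 11, 14]
After line 3 (append adds [11, 14] as single element): lst = [10, 7, 11, 14, [11, 14]]

[10, 7, 11, 14, [11, 14]]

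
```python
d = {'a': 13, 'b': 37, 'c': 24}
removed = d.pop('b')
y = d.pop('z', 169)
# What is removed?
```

After line 1: d = {'a': 13, 'b': 37, 'c': 24}
After line 2 (pop 'b' returns 37): d = {'a': 13, 'c': 24}, removed = 37
After line 3 (pop 'z' missing, returns default 169): d = {'a': 13, 'c': 24}, y = 169

37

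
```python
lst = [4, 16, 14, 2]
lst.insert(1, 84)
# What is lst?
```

[4, 84, 16, 14, 2]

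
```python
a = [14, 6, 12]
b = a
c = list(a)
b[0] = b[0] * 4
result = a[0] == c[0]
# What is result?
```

After line 1: a = [14, 6, 12]
After line 2 (b = a, alias): a = [14, 6, 12], b = [14, 6, 12]
After line 3 (c = list(a) is a copy, new object): c = [14, 6, 12]
After line 4 (b[0] = 14 * 4 = 56; mutates shared a/b): a = b = [56, 6, 12], c = [14, 6, 12]
After line 5 (a[0] = 56, c[0] = 14; result = False)

False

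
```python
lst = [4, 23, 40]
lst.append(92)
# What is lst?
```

[4, 23, 40, 92]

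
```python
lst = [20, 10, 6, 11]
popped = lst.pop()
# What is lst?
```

[20, 10, 6]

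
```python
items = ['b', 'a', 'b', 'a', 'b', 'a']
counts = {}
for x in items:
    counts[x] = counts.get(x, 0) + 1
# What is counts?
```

Initial: counts = {}, items = ['b', 'a', 'b', 'a', 'b', 'a']
See 'b': counts = {'b': 1}
See 'a': counts = {'b': 1, 'a': 1}
See 'b': counts = {'b': 2, 'a': 1}
See 'a': counts = {'b': 2, 'a': 2}
See 'b': counts = {'b': 3, 'a': 2}
See 'a': counts = {'b': 3, 'a': 3}

{'b': 3, 'a': 3}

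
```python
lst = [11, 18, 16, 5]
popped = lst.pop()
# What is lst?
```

[11, 18, 16]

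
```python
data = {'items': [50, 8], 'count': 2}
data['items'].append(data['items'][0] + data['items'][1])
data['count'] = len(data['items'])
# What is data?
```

After line 1: data = {'items': [50, 8], 'count': 2}
After line 2 (append 50 + 8 = 58): data = {'items': [50, 8, 58], 'count': 2}
After line 3 (count = len(items) = 3): data = {'items': [50, 8, 58], 'count': 3}

{'items': [50, 8, 58], 'count': 3}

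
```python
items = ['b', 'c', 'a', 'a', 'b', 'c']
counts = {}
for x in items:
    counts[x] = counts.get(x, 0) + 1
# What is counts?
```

Initial: counts = {}, items = ['b', 'c', 'a', 'a', 'b', 'c']
See 'b': counts = {'b': 1}
See 'c': counts = {'b': 1, 'c': 1}
See 'a': counts = {'b': 1, 'c': 1, 'a': 1}
See 'a': counts = {'b': 1, 'c': 1, 'a': 2}
See 'b': counts = {'b': 2, 'c': 1, 'a': 2}
See 'c': counts = {'b': 2, 'c': 2, 'a': 2}

{'b': 2, 'c': 2, 'a': 2}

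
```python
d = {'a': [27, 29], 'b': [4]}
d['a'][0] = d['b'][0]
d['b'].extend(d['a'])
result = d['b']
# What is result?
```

After line 1: d = {'a': [27, 29], 'b': [4]}
After line 2 (a[0] = b[0] = 4): d = {'a': [4, 29], 'b': [4]}
After line 3 (b.extend(a) appends [4, 29]): d = {'a': [4, 29], 'b': [4, 4, 29]}
After line 4: result = d['b'] = [4, 4, 29]

[4, 4, 29]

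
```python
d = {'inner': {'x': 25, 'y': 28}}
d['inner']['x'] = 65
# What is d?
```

After line 1: d = {'inner': {'x': 25, 'y': 28}}
After line 2 (inner x overwritten): d = {'inner': {'x': 65, 'y': 28}}

{'inner': {'x': 65, 'y': 28}}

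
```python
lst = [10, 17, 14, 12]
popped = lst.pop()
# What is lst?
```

[10, 17, 14]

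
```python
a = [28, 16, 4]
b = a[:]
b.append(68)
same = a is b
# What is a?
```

After line 1: a = [28, 16, 4]
After line 2 (b = a[:] is a shallow copy, new object): a = [28, 16, 4], b = [28, 16, 4]
After line 3 (append only mutates b): a = [28, 16, 4], b = [28, 16, 4, 68]
After line 4 (same = a is b; different objects -> False): same = False

[28, 16, 4]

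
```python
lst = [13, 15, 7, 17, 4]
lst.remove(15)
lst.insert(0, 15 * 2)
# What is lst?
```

After line 1: lst = [13, 15, 7, 17, 4]
After line 2 (remove first 15): lst = [13, 7, 17, 4]
After line 3 (insert 30 at index 0): lst = [30, 13, 7, 17, 4]

[30, 13, 7, 17, 4]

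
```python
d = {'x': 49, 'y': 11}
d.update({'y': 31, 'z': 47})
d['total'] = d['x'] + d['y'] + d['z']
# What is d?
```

After line 1: d = {'x': 49, 'y': 11}
After line 2 (y overwritten, z added): d = {'x': 49, 'y': 31, 'z': 47}
After line 3 (total = 49 + 31 + 47 = 127): d = {'x': 49, 'y': 31, 'z': 47, 'total': 127}

{'x': 49, 'y': 31, 'z': 47, 'total': 127}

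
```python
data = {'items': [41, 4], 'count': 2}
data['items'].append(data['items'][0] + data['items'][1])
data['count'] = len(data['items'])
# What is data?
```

After line 1: data = {'items': [41, 4], 'count': 2}
After line 2 (append 41 + 4 = 45): data = {'items': [41, 4, 45], 'count': 2}
After line 3 (count = len(items) = 3): data = {'items': [41, 4, 45], 'count': 3}

{'items': [41, 4, 45], 'count': 3}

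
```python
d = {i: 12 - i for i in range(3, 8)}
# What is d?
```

{3: 9, 4: 8, 5: 7, 6: 6, 7: 5}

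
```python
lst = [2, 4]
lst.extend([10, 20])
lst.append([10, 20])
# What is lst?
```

After line 1: lst = [2, 4]
After line 2 (extend unpacks [10, 20]): lst = [2, 4, 10, 20]
After line 3 (append adds [10, 20] as single element): lst = [2, 4, 10, 20, [10, 20]]

[2, 4, 10, 20, [10, 20]]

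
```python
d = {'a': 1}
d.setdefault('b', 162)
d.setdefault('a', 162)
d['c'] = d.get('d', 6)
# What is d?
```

After line 1: d = {'a': 1}
After line 2 (setdefault adds 'b'=162): d = {'a': 1, 'b': 162}
After line 3 (setdefault 'a' no-op, already exists): d = {'a': 1, 'b': 162}
After line 4 (get('d', 6) returns default since 'd' not in d): d = {'a': 1, 'b': 162, 'c': 6}

{'a': 1, 'b': 162, 'c': 6}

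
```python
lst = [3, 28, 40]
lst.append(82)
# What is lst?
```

[3, 28, 40, 82]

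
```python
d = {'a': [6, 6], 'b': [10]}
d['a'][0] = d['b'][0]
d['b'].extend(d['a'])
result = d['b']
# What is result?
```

After line 1: d = {'a': [6, 6], 'b': [10]}
After line 2 (a[0] = b[0] = 10): d = {'a': [10, 6], 'b': [10]}
After line 3 (b.extend(a) appends [10, 6]): d = {'a': [10, 6], 'b': [10, 10, 6]}
After line 4: result = d['b'] = [10, 10, 6]

[10, 10, 6]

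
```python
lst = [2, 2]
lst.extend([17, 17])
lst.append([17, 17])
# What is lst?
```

After line 1: lst = [2, 2]
After line 2 (extend unpacks [17, 17]): lst = [2, 2, 17, 17]
After line 3 (append adds [17, 17] as single element): lst = [2, 2, 17, 17, [17, 17]]

[2, 2, 17, 17, [17, 17]]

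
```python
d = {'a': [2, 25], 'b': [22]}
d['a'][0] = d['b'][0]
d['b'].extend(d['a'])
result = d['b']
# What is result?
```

After line 1: d = {'a': [2, 25], 'b': [22]}
After line 2 (a[0] = b[0] = 22): d = {'a': [22, 25], 'b': [22]}
After line 3 (b.extend(a) appends [22, 25]): d = {'a': [22, 25], 'b': [22, 22, 25]}
After line 4: result = d['b'] = [22, 22, 25]

[22, 22, 25]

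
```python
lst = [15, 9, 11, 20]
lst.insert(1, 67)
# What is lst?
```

[15, 67, 9, 11, 20]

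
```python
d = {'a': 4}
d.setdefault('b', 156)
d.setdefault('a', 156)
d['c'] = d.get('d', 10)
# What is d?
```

After line 1: d = {'a': 4}
After line 2 (setdefault adds 'b'=156): d = {'a': 4, 'b': 156}
After line 3 (setdefault 'a' no-op, already exists): d = {'a': 4, 'b': 156}
After line 4 (get('d', 10) returns default since 'd' not in d): d = {'a': 4, 'b': 156, 'c': 10}

{'a': 4, 'b': 156, 'c': 10}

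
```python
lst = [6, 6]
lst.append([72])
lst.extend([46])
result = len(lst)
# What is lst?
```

After line 1: lst = [6, 6]
After line 2 (append adds [72] as single element): lst = [6, 6, [72]]
After line 3 (extend unpacks [46], adds 46): lst = [6, 6, [72], 46]
After line 4: result = len(lst) = 4

[6, 6, [72], 46]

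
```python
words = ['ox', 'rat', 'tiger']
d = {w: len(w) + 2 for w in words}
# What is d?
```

{'ox': 4, 'rat': 5, 'tiger': 7}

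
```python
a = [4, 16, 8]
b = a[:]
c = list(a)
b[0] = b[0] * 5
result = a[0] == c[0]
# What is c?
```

After line 1: a = [4, 16, 8]
After line 2 (b = a[:], copy): a = [4, 16, 8], b = [4, 16, 8]
After line 3 (c = list(a) is a copy, new object): c = [4, 16, 8]
After line 4 (b[0] = 4 * 5 = 20; only b mutates (copy)): a = [4, 16, 8], b = [20, 16, 8], c = [4, 16, 8]
After line 5 (a[0] = 4, c[0] = 4; result = True)

[4, 16, 8]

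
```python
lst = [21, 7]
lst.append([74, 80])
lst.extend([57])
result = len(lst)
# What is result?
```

After line 1: lst = [21, 7]
After line 2 (append adds [74, 80] as single element): lst = [21, 7, [74, 80]]
After line 3 (extend unpacks [57], adds 57): lst = [21, 7, [74, 80], 57]
After line 4: result = len(lst) = 4

4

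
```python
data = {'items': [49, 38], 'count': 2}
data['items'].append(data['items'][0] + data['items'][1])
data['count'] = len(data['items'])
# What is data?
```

After line 1: data = {'items': [49, 38], 'count': 2}
After line 2 (append 49 + 38 = 87): data = {'items': [49, 38, 87], 'count': 2}
After line 3 (count = len(items) = 3): data = {'items': [49, 38, 87], 'count': 3}

{'items': [49, 38, 87], 'count': 3}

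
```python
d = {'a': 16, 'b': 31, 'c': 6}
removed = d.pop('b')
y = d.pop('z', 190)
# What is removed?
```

After line 1: d = {'a': 16, 'b': 31, 'c': 6}
After line 2 (pop 'b' returns 31): d = {'a': 16, 'c': 6}, removed = 31
After line 3 (pop 'z' missing, returns default 190): d = {'a': 16, 'c': 6}, y = 190

31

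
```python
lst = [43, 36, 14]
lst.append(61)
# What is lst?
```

[43, 36, 14, 61]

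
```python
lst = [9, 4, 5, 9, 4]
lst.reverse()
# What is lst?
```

[4, 9, 5, 4, 9]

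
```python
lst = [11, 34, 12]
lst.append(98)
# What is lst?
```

[11, 34, 12, 98]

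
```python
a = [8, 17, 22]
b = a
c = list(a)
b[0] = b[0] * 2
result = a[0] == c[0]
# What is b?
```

After line 1: a = [8, 17, 22]
After line 2 (b = a, alias): a = [8, 17, 22], b = [8, 17, 22]
After line 3 (c = list(a) is a copy, new object): c = [8, 17, 22]
After line 4 (b[0] = 8 * 2 = 16; mutates shared a/b): a = b = [16, 17, 22], c = [8, 17, 22]
After line 5 (a[0] = 16, c[0] = 8; result = False)

[16, 17, 22]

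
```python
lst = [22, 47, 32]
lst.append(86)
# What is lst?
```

[22, 47, 32, 86]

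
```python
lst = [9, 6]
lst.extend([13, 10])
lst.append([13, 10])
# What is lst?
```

After line 1: lst = [9, 6]
After line 2 (extend unpacks [13, 10]): lst = [9, 6, 13, 10]
After line 3 (append adds [13, 10] as single element): lst = [9, 6, 13, 10, [13, 10]]

[9, 6, 13, 10, [13, 10]]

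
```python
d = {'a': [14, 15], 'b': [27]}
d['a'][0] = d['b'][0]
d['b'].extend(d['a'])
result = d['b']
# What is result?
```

After line 1: d = {'a': [14, 15], 'b': [27]}
After line 2 (a[0] = b[0] = 27): d = {'a': [27, 15], 'b': [27]}
After line 3 (b.extend(a) appends [27, 15]): d = {'a': [27, 15], 'b': [27, 27, 15]}
After line 4: result = d['b'] = [27, 27, 15]

[27, 27, 15]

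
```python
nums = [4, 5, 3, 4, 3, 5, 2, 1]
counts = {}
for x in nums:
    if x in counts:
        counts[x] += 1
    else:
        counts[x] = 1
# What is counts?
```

Initial: counts = {}, nums = [4, 5, 3, 4, 3, 5, 2, 1]
See 4: counts = {4: 1}
See 5: counts = {4: 1, 5: 1}
See 3: counts = {4: 1, 5: 1, 3: 1}
See 4: counts = {4: 2, 5: 1, 3: 1}
See 3: counts = {4: 2, 5: 1, 3: 2}
See 5: counts = {4: 2, 5: 2, 3: 2}
See 2: counts = {4: 2, 5: 2, 3: 2, 2: 1}
See 1: counts = {4: 2, 5: 2, 3: 2, 2: 1, 1: 1}

{4: 2, 5: 2, 3: 2, 2: 1, 1: 1}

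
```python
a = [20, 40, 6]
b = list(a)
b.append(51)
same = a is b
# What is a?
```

After line 1: a = [20, 40, 6]
After line 2 (b = list(a) is a shallow copy, new object): a = [20, 40, 6], b = [20, 40, 6]
After line 3 (append only mutates b): a = [20, 40, 6], b = [20, 40, 6, 51]
After line 4 (same = a is b; different objects -> False): same = False

[20, 40, 6]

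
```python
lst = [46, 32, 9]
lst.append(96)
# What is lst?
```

[46, 32, 9, 96]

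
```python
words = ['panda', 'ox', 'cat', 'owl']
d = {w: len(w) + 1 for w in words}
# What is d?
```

{'panda': 6, 'ox': 3, 'cat': 4, 'owl': 4}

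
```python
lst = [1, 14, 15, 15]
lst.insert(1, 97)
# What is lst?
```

[1, 97, 14, 15, 15]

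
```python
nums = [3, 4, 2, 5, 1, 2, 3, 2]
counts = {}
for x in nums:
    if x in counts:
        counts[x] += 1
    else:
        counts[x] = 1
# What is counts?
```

Initial: counts = {}, nums = [3, 4, 2, 5, 1, 2, 3, 2]
See 3: counts = {3: 1}
See 4: counts = {3: 1, 4: 1}
See 2: counts = {3: 1, 4: 1, 2: 1}
See 5: counts = {3: 1, 4: 1, 2: 1, 5: 1}
See 1: counts = {3: 1, 4: 1, 2: 1, 5: 1, 1: 1}
See 2: counts = {3: 1, 4: 1, 2: 2, 5: 1, 1: 1}
See 3: counts = {3: 2, 4: 1, 2: 2, 5: 1, 1: 1}
See 2: counts = {3: 2, 4: 1, 2: 3, 5: 1, 1: 1}

{3: 2, 4: 1, 2: 3, 5: 1, 1: 1}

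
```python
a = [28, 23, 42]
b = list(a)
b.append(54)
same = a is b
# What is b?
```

After line 1: a = [28, 23, 42]
After line 2 (b = list(a) is a shallow copy, new object): a = [28, 23, 42], b = [28, 23, 42]
After line 3 (append only mutates b): a = [28, 23, 42], b = [28, 23, 42, 54]
After line 4 (same = a is b; different objects -> False): same = False

[28, 23, 42, 54]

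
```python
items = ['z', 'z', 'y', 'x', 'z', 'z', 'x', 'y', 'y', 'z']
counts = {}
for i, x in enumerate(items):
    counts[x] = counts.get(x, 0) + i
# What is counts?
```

Initial: counts = {}, items = ['z', 'z', 'y', 'x', 'z', 'z', 'x', 'y', 'y', 'z']
i=0, x='z': counts = {'z': 0}
i=1, x='z': counts = {'z': 1}
i=2, x='y': counts = {'z': 1, 'y': 2}
i=3, x='x': counts = {'z': 1, 'y': 2, 'x': 3}
i=4, x='z': counts = {'z': 5, 'y': 2, 'x': 3}
i=5, x='z': counts = {'z': 10, 'y': 2, 'x': 3}
i=6, x='x': counts = {'z': 10, 'y': 2, 'x': 9}
i=7, x='y': counts = {'z': 10, 'y': 9, 'x': 9}
i=8, x='y': counts = {'z': 10, 'y': 17, 'x': 9}
i=9, x='z': counts = {'z': 19, 'y': 17, 'x': 9}

{'z': 19, 'y': 17, 'x': 9}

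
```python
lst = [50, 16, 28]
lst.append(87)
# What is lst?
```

[50, 16, 28, 87]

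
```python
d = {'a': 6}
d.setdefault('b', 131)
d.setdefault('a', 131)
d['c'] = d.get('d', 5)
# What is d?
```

After line 1: d = {'a': 6}
After line 2 (setdefault adds 'b'=131): d = {'a': 6, 'b': 131}
After line 3 (setdefault 'a' no-op, already exists): d = {'a': 6, 'b': 131}
After line 4 (get('d', 5) returns default since 'd' not in d): d = {'a': 6, 'b': 131, 'c': 5}

{'a': 6, 'b': 131, 'c': 5}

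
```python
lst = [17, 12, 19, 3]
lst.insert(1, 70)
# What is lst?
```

[17, 70, 12, 19, 3]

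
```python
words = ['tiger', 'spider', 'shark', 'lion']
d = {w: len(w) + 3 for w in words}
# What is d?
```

{'tiger': 8, 'spider': 9, 'shark': 8, 'lion': 7}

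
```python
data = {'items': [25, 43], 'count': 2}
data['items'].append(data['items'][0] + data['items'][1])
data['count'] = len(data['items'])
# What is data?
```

After line 1: data = {'items': [25, 43], 'count': 2}
After line 2 (append 25 + 43 = 68): data = {'items': [25, 43, 68], 'count': 2}
After line 3 (count = len(items) = 3): data = {'items': [25, 43, 68], 'count': 3}

{'items': [25, 43, 68], 'count': 3}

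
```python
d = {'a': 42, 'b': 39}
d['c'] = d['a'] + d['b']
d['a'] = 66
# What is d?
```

After line 1: d = {'a': 42, 'b': 39}
After line 2 (d['c'] = 42 + 39): d = {'a': 42, 'b': 39, 'c': 81}
After line 3: d = {'a': 66, 'b': 39, 'c': 81}

{'a': 66, 'b': 39, 'c': 81}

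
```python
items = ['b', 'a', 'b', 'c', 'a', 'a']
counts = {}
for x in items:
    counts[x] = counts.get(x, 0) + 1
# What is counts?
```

Initial: counts = {}, items = ['b', 'a', 'b', 'c', 'a', 'a']
See 'b': counts = {'b': 1}
See 'a': counts = {'b': 1, 'a': 1}
See 'b': counts = {'b': 2, 'a': 1}
See 'c': counts = {'b': 2, 'a': 1, 'c': 1}
See 'a': counts = {'b': 2, 'a': 2, 'c': 1}
See 'a': counts = {'b': 2, 'a': 3, 'c': 1}

{'b': 2, 'a': 3, 'c': 1}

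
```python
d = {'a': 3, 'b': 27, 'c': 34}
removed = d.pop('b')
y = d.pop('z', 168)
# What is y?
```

After line 1: d = {'a': 3, 'b': 27, 'c': 34}
After line 2 (pop 'b' returns 27): d = {'a': 3, 'c': 34}, removed = 27
After line 3 (pop 'z' missing, returns default 168): d = {'a': 3, 'c': 34}, y = 168

168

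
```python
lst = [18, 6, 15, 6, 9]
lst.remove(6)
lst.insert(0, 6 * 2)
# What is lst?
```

After line 1: lst = [18, 6, 15, 6, 9]
After line 2 (remove first 6): lst = [18, 15, 6, 9]
After line 3 (insert 12 at index 0): lst = [12, 18, 15, 6, 9]

[12, 18, 15, 6, 9]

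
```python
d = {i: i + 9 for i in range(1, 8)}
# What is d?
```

{1: 10, 2: 11, 3: 12, 4: 13, 5: 14, 6: 15, 7: 16}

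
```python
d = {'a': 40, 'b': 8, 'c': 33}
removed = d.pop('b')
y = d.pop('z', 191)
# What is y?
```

After line 1: d = {'a': 40, 'b': 8, 'c': 33}
After line 2 (pop 'b' returns 8): d = {'a': 40, 'c': 33}, removed = 8
After line 3 (pop 'z' missing, returns default 191): d = {'a': 40, 'c': 33}, y = 191

191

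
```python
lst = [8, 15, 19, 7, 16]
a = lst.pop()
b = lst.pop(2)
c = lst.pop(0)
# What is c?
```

After line 1: lst = [8, 15, 19, 7, 16]
After line 2 (pop() -> a = 16): lst = [8, 15, 19, 7]
After line 3 (pop(2) -> b = 19): lst = [8, 15, 7]
After line 4 (pop(0) -> c = 8): lst = [15, 7]

8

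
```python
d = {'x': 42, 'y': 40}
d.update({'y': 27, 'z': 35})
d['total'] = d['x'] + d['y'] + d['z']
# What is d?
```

After line 1: d = {'x': 42, 'y': 40}
After line 2 (y overwritten, z added): d = {'x': 42, 'y': 27, 'z': 35}
After line 3 (total = 42 + 27 + 35 = 104): d = {'x': 42, 'y': 27, 'z': 35, 'total': 104}

{'x': 42, 'y': 27, 'z': 35, 'total': 104}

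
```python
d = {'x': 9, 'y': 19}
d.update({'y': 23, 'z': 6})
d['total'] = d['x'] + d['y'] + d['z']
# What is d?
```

After line 1: d = {'x': 9, 'y': 19}
After line 2 (y overwritten, z added): d = {'x': 9, 'y': 23, 'z': 6}
After line 3 (total = 9 + 23 + 6 = 38): d = {'x': 9, 'y': 23, 'z': 6, 'total': 38}

{'x': 9, 'y': 23, 'z': 6, 'total': 38}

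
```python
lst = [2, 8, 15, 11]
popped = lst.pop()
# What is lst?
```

[2, 8, 15]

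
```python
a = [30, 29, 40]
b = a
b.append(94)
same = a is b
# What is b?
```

After line 1: a = [30, 29, 40]
After line 2 (b = a is an alias, same object): a = [30, 29, 40], b = [30, 29, 40]
After line 3 (b.append mutates the shared list): a = [30, 29, 40, 94], b = [30, 29, 40, 94]
After line 4 (same = a is b; same object -> True): same = True

[30, 29, 40, 94]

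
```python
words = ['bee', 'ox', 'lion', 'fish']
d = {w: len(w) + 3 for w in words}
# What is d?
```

{'bee': 6, 'ox': 5, 'lion': 7, 'fish': 7}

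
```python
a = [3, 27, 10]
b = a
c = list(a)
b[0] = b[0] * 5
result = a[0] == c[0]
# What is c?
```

After line 1: a = [3, 27, 10]
After line 2 (b = a, alias): a = [3, 27, 10], b = [3, 27, 10]
After line 3 (c = list(a) is a copy, new object): c = [3, 27, 10]
After line 4 (b[0] = 3 * 5 = 15; mutates shared a/b): a = b = [15, 27, 10], c = [3, 27, 10]
After line 5 (a[0] = 15, c[0] = 3; result = False)

[3, 27, 10]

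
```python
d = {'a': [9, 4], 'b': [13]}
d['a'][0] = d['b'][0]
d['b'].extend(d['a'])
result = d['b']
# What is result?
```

After line 1: d = {'a': [9, 4], 'b': [13]}
After line 2 (a[0] = b[0] = 13): d = {'a': [13, 4], 'b': [13]}
After line 3 (b.extend(a) appends [13, 4]): d = {'a': [13, 4], 'b': [13, 13, 4]}
After line 4: result = d['b'] = [13, 13, 4]

[13, 13, 4]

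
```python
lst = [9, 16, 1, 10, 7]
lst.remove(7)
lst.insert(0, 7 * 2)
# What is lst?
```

After line 1: lst = [9, 16, 1, 10, 7]
After line 2 (remove first 7): lst = [9, 16, 1, 10]
After line 3 (insert 14 at index 0): lst = [14, 9, 16, 1, 10]

[14, 9, 16, 1, 10]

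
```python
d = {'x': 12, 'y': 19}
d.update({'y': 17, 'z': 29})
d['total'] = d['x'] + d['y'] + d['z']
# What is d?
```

After line 1: d = {'x': 12, 'y': 19}
After line 2 (y overwritten, z added): d = {'x': 12, 'y': 17, 'z': 29}
After line 3 (total = 12 + 17 + 29 = 58): d = {'x': 12, 'y': 17, 'z': 29, 'total': 58}

{'x': 12, 'y': 17, 'z': 29, 'total': 58}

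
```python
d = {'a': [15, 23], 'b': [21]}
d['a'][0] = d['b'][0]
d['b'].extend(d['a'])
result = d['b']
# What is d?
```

After line 1: d = {'a': [15, 23], 'b': [21]}
After line 2 (a[0] = b[0] = 21): d = {'a': [21, 23], 'b': [21]}
After line 3 (b.extend(a) appends [21, 23]): d = {'a': [21, 23], 'b': [21, 21, 23]}
After line 4: result = d['b'] = [21, 21, 23]

{'a': [21, 23], 'b': [21, 21, 23]}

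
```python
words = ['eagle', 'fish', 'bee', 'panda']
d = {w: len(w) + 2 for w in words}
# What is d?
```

{'eagle': 7, 'fish': 6, 'bee': 5, 'panda': 7}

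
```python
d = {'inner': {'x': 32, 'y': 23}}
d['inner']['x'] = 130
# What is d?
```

After line 1: d = {'inner': {'x': 32, 'y': 23}}
After line 2 (inner x overwritten): d = {'inner': {'x': 130, 'y': 23}}

{'inner': {'x': 130, 'y': 23}}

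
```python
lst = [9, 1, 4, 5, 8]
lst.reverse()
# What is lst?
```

[8, 5, 4, 1, 9]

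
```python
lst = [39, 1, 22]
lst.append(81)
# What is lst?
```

[39, 1, 22, 81]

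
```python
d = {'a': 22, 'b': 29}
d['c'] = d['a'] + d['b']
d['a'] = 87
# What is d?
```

After line 1: d = {'a': 22, 'b': 29}
After line 2 (d['c'] = 22 + 29): d = {'a': 22, 'b': 29, 'c': 51}
After line 3: d = {'a': 87, 'b': 29, 'c': 51}

{'a': 87, 'b': 29, 'c': 51}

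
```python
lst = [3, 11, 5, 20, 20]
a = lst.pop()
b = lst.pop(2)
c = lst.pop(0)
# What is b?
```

After line 1: lst = [3, 11, 5, 20, 20]
After line 2 (pop() -> a = 20): lst = [3, 11, 5, 20]
After line 3 (pop(2) -> b = 5): lst = [3, 11, 20]
After line 4 (pop(0) -> c = 3): lst = [11, 20]

5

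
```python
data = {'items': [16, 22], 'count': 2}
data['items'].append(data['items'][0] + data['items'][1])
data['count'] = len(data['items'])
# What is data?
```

After line 1: data = {'items': [16, 22], 'count': 2}
After line 2 (append 16 + 22 = 38): data = {'items': [16, 22, 38], 'count': 2}
After line 3 (count = len(items) = 3): data = {'items': [16, 22, 38], 'count': 3}

{'items': [16, 22, 38], 'count': 3}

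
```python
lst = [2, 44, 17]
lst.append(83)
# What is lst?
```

[2, 44, 17, 83]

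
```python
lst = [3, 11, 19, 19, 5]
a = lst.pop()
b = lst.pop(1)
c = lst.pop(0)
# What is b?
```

After line 1: lst = [3, 11, 19, 19, 5]
After line 2 (pop() -> a = 5): lst = [3, 11, 19, 19]
After line 3 (pop(1) -> b = 11): lst = [3, 19, 19]
After line 4 (pop(0) -> c = 3): lst = [19, 19]

11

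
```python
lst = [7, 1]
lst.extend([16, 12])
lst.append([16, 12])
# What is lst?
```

After line 1: lst = [7, 1]
After line 2 (extend unpacks [16, 12]): lst = [7, 1, 16, 12]
After line 3 (append adds [16, 12] as single element): lst = [7, 1, 16, 12, [16, 12]]

[7, 1, 16, 12, [16, 12]]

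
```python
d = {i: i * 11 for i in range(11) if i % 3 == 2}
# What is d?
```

{2: 22, 5: 55, 8: 88}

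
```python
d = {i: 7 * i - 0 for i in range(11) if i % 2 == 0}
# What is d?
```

{0: 0, 2: 14, 4: 28, 6: 42, 8: 56, 10: 70}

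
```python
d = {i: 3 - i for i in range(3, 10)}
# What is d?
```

{3: 0, 4: -1, 5: -2, 6: -3, 7: -4, 8: -5, 9: -6}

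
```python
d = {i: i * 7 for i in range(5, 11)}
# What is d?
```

{5: 35, 6: 42, 7: 49, 8: 56, 9: 63, 10: 70}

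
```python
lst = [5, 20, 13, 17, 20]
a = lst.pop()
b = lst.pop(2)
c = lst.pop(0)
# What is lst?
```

After line 1: lst = [5, 20, 13, 17, 20]
After line 2 (pop() -> a = 20): lst = [5, 20, 13, 17]
After line 3 (pop(2) -> b = 13): lst = [5, 20, 17]
After line 4 (pop(0) -> c = 5): lst = [20, 17]

[20, 17]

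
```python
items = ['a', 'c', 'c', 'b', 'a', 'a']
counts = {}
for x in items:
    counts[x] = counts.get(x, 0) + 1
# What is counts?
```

Initial: counts = {}, items = ['a', 'c', 'c', 'b', 'a', 'a']
See 'a': counts = {'a': 1}
See 'c': counts = {'a': 1, 'c': 1}
See 'c': counts = {'a': 1, 'c': 2}
See 'b': counts = {'a': 1, 'c': 2, 'b': 1}
See 'a': counts = {'a': 2, 'c': 2, 'b': 1}
See 'a': counts = {'a': 3, 'c': 2, 'b': 1}

{'a': 3, 'c': 2, 'b': 1}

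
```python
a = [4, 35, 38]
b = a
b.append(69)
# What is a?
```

After line 1: a = [4, 35, 38]
After line 2 (b = a is an alias, same object): a = [4, 35, 38], b = [4, 35, 38]
After line 3 (b.append mutates the shared list): a = [4, 35, 38, 69], b = [4, 35, 38, 69]

[4, 35, 38, 69]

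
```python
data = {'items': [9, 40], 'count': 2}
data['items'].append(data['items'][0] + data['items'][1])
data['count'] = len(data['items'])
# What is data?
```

After line 1: data = {'items': [9, 40], 'count': 2}
After line 2 (append 9 + 40 = 49): data = {'items': [9, 40, 49], 'count': 2}
After line 3 (count = len(items) = 3): data = {'items': [9, 40, 49], 'count': 3}

{'items': [9, 40, 49], 'count': 3}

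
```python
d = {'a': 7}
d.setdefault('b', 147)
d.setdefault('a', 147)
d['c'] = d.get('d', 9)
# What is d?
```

After line 1: d = {'a': 7}
After line 2 (setdefault adds 'b'=147): d = {'a': 7, 'b': 147}
After line 3 (setdefault 'a' no-op, already exists): d = {'a': 7, 'b': 147}
After line 4 (get('d', 9) returns default since 'd' not in d): d = {'a': 7, 'b': 147, 'c': 9}

{'a': 7, 'b': 147, 'c': 9}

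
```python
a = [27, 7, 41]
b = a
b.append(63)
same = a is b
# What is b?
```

After line 1: a = [27, 7, 41]
After line 2 (b = a is an alias, same object): a = [27, 7, 41], b = [27, 7, 41]
After line 3 (b.append mutates the shared list): a = [27, 7, 41, 63], b = [27, 7, 41, 63]
After line 4 (same = a is b; same object -> True): same = True

[27, 7, 41, 63]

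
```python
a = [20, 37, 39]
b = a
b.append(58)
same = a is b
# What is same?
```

After line 1: a = [20, 37, 39]
After line 2 (b = a is an alias, same object): a = [20, 37, 39], b = [20, 37, 39]
After line 3 (b.append mutates the shared list): a = [20, 37, 39, 58], b = [20, 37, 39, 58]
After line 4 (same = a is b; same object -> True): same = True

True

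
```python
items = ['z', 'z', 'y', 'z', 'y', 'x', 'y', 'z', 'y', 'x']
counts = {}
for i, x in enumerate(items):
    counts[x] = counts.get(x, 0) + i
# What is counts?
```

Initial: counts = {}, items = ['z', 'z', 'y', 'z', 'y', 'x', 'y', 'z', 'y', 'x']
i=0, x='z': counts = {'z': 0}
i=1, x='z': counts = {'z': 1}
i=2, x='y': counts = {'z': 1, 'y': 2}
i=3, x='z': counts = {'z': 4, 'y': 2}
i=4, x='y': counts = {'z': 4, 'y': 6}
i=5, x='x': counts = {'z': 4, 'y': 6, 'x': 5}
i=6, x='y': counts = {'z': 4, 'y': 12, 'x': 5}
i=7, x='z': counts = {'z': 11, 'y': 12, 'x': 5}
i=8, x='y': counts = {'z': 11, 'y': 20, 'x': 5}
i=9, x='x': counts = {'z': 11, 'y': 20, 'x': 14}

{'z': 11, 'y': 20, 'x': 14}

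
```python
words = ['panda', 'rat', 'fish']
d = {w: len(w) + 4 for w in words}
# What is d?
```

{'panda': 9, 'rat': 7, 'fish': 8}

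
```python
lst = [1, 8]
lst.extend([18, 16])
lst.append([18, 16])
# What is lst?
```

After line 1: lst = [1, 8]
After line 2 (extend unpacks [18, 16]): lst = [1, 8, 18, 16]
After line 3 (append adds [18, 16] as single element): lst = [1, 8, 18, 16, [18, 16]]

[1, 8, 18, 16, [18, 16]]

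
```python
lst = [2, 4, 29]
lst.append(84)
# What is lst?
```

[2, 4, 29, 84]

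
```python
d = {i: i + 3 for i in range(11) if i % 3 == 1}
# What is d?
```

{1: 4, 4: 7, 7: 10, 10: 13}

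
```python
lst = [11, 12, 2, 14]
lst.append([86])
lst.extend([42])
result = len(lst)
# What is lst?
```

After line 1: lst = [11, 12, 2, 14]
After line 2 (append adds [86] as single element): lst = [11, 12, 2, 14, [86]]
After line 3 (extend unpacks [42], adds 42): lst = [11, 12, 2, 14, [86], 42]
After line 4: result = len(lst) = 6

[11, 12, 2, 14, [86], 42]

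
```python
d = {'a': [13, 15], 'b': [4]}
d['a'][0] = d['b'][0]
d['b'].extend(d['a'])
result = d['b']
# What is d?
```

After line 1: d = {'a': [13, 15], 'b': [4]}
After line 2 (a[0] = b[0] = 4): d = {'a': [4, 15], 'b': [4]}
After line 3 (b.extend(a) appends [4, 15]): d = {'a': [4, 15], 'b': [4, 4, 15]}
After line 4: result = d['b'] = [4, 4, 15]

{'a': [4, 15], 'b': [4, 4, 15]}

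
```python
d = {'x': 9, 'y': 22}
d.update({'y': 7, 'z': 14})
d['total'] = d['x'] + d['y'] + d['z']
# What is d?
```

After line 1: d = {'x': 9, 'y': 22}
After line 2 (y overwritten, z added): d = {'x': 9, 'y': 7, 'z': 14}
After line 3 (total = 9 + 7 + 14 = 30): d = {'x': 9, 'y': 7, 'z': 14, 'total': 30}

{'x': 9, 'y': 7, 'z': 14, 'total': 30}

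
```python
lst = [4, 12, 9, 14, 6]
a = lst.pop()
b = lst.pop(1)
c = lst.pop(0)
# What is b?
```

After line 1: lst = [4, 12, 9, 14, 6]
After line 2 (pop() -> a = 6): lst = [4, 12, 9, 14]
After line 3 (pop(1) -> b = 12): lst = [4, 9, 14]
After line 4 (pop(0) -> c = 4): lst = [9, 14]

12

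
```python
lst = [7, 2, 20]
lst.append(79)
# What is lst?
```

[7, 2, 20, 79]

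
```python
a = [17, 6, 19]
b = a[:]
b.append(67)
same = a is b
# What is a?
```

After line 1: a = [17, 6, 19]
After line 2 (b = a[:] is a shallow copy, new object): a = [17, 6, 19], b = [17, 6, 19]
After line 3 (append only mutates b): a = [17, 6, 19], b = [17, 6, 19, 67]
After line 4 (same = a is b; different objects -> False): same = False

[17, 6, 19]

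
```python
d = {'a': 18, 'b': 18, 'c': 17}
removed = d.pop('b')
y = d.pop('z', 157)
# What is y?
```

After line 1: d = {'a': 18, 'b': 18, 'c': 17}
After line 2 (pop 'b' returns 18): d = {'a': 18, 'c': 17}, removed = 18
After line 3 (pop 'z' missing, returns default 157): d = {'a': 18, 'c': 17}, y = 157

157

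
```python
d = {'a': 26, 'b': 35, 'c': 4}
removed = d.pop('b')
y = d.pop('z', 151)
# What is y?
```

After line 1: d = {'a': 26, 'b': 35, 'c': 4}
After line 2 (pop 'b' returns 35): d = {'a': 26, 'c': 4}, removed = 35
After line 3 (pop 'z' missing, returns default 151): d = {'a': 26, 'c': 4}, y = 151

151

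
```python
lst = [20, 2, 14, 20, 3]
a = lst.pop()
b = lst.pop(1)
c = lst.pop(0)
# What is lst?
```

After line 1: lst = [20, 2, 14, 20, 3]
After line 2 (pop() -> a = 3): lst = [20, 2, 14, 20]
After line 3 (pop(1) -> b = 2): lst = [20, 14, 20]
After line 4 (pop(0) -> c = 20): lst = [14, 20]

[14, 20]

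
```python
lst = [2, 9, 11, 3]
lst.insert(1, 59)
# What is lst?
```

[2, 59, 9, 11, 3]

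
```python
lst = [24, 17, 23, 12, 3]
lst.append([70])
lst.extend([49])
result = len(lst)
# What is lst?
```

After line 1: lst = [24, 17, 23, 12, 3]
After line 2 (append adds [70] as single element): lst = [24, 17, 23, 12, 3, [70]]
After line 3 (extend unpacks [49], adds 49): lst = [24, 17, 23, 12, 3, [70], 49]
After line 4: result = len(lst) = 7

[24, 17, 23, 12, 3, [70], 49]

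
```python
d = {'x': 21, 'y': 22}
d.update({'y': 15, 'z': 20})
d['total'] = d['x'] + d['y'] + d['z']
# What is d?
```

After line 1: d = {'x': 21, 'y': 22}
After line 2 (y overwritten, z added): d = {'x': 21, 'y': 15, 'z': 20}
After line 3 (total = 21 + 15 + 20 = 56): d = {'x': 21, 'y': 15, 'z': 20, 'total': 56}

{'x': 21, 'y': 15, 'z': 20, 'total': 56}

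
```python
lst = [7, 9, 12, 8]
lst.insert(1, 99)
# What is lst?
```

[7, 99, 9, 12, 8]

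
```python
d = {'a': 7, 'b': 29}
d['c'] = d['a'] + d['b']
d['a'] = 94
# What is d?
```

After line 1: d = {'a': 7, 'b': 29}
After line 2 (d['c'] = 7 + 29): d = {'a': 7, 'b': 29, 'c': 36}
After line 3: d = {'a': 94, 'b': 29, 'c': 36}

{'a': 94, 'b': 29, 'c': 36}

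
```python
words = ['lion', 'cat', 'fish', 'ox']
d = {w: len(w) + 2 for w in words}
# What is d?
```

{'lion': 6, 'cat': 5, 'fish': 6, 'ox': 4}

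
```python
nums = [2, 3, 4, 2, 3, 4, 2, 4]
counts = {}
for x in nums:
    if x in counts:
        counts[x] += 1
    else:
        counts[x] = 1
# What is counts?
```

Initial: counts = {}, nums = [2, 3, 4, 2, 3, 4, 2, 4]
See 2: counts = {2: 1}
See 3: counts = {2: 1, 3: 1}
See 4: counts = {2: 1, 3: 1, 4: 1}
See 2: counts = {2: 2, 3: 1, 4: 1}
See 3: counts = {2: 2, 3: 2, 4: 1}
See 4: counts = {2: 2, 3: 2, 4: 2}
See 2: counts = {2: 3, 3: 2, 4: 2}
See 4: counts = {2: 3, 3: 2, 4: 3}

{2: 3, 3: 2, 4: 3}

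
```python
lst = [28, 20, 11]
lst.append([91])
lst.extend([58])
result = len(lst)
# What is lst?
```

After line 1: lst = [28, 20, 11]
After line 2 (append adds [91] as single element): lst = [28, 20, 11, [91]]
After line 3 (extend unpacks [58], adds 58): lst = [28, 20, 11, [91], 58]
After line 4: result = len(lst) = 5

[28, 20, 11, [91], 58]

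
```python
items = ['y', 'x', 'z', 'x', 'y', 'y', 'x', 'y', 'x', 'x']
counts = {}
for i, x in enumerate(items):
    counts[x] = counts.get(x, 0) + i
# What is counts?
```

Initial: counts = {}, items = ['y', 'x', 'z', 'x', 'y', 'y', 'x', 'y', 'x', 'x']
i=0, x='y': counts = {'y': 0}
i=1, x='x': counts = {'y': 0, 'x': 1}
i=2, x='z': counts = {'y': 0, 'x': 1, 'z': 2}
i=3, x='x': counts = {'y': 0, 'x': 4, 'z': 2}
i=4, x='y': counts = {'y': 4, 'x': 4, 'z': 2}
i=5, x='y': counts = {'y': 9, 'x': 4, 'z': 2}
i=6, x='x': counts = {'y': 9, 'x': 10, 'z': 2}
i=7, x='y': counts = {'y': 16, 'x': 10, 'z': 2}
i=8, x='x': counts = {'y': 16, 'x': 18, 'z': 2}
i=9, x='x': counts = {'y': 16, 'x': 27, 'z': 2}

{'y': 16, 'x': 27, 'z': 2}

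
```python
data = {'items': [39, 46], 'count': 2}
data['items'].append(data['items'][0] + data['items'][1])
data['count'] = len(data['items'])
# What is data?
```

After line 1: data = {'items': [39, 46], 'count': 2}
After line 2 (append 39 + 46 = 85): data = {'items': [39, 46, 85], 'count': 2}
After line 3 (count = len(items) = 3): data = {'items': [39, 46, 85], 'count': 3}

{'items': [39, 46, 85], 'count': 3}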